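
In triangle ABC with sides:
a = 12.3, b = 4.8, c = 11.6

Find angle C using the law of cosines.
c² = a² + b² − 2ab·cos(C)  ⇒  cos(C) = (a² + b² − c²)/(2ab)
cos(C) = (12.3² + 4.8² − 11.6²)/(2·12.3·4.8) = (151.29 + 23.04 − 134.56)/118.08 = 39.77/118.08 ≈ 0.336806
C = arccos(0.336806) ≈ 70.3176°

C = 70.32°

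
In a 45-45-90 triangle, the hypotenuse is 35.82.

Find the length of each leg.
In a 45-45-90 triangle hypotenuse = leg·√2, so leg = hypotenuse/√2.
Leg = 35.82/√2 ≈ 35.82/1.41421 ≈ 25.3286

Each leg = 25.33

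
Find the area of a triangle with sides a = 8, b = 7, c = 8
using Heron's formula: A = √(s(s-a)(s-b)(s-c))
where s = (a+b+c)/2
s = (8 + 7 + 8)/2 = 23/2 = 11.5
s − a = 3.5, s − b = 4.5, s − c = 3.5
s(s−a)(s−b)(s−c) = 11.5·3.5·4.5·3.5 = 633.9375
Area = √633.9375 ≈ 25.1781

s = 11.5, Area = 25.18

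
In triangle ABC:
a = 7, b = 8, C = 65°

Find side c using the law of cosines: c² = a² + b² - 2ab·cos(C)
c² = 7² + 8² − 2·7·8·cos(65°)
cos(65°) ≈ 0.422618
c² ≈ 49 + 64 − 112·(0.422618) ≈ 113 − 47.3332 ≈ 65.6668
c ≈ √65.6668 ≈ 8.1035

c = 8.104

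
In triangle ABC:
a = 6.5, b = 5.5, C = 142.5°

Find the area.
Two sides and the included angle (SAS): A = ½·a·b·sin(C) = ½·6.5·5.5·sin(142.5°)
sin(142.5°) ≈ 0.608761
A ≈ ½·35.75·0.608761 = 17.875·0.608761 ≈ 10.8816

Area = 10.88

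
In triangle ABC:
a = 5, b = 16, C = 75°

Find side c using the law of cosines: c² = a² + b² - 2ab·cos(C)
c² = 5² + 16² − 2·5·16·cos(75°)
cos(75°) ≈ 0.258819
c² ≈ 25 + 256 − 160·(0.258819) ≈ 281 − 41.411 ≈ 239.589
c ≈ √239.589 ≈ 15.4787

c = 15.48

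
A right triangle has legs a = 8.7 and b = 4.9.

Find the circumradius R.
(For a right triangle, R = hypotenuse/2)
Hypotenuse c = √(a² + b²) = √(75.69 + 24.01) = √99.7 ≈ 9.98499
R = c/2 ≈ 9.98499/2 ≈ 4.99249

R = 4.992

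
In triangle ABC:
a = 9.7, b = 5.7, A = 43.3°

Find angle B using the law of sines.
a/sin(A) = b/sin(B)  ⇒  sin(B) = b·sin(A)/a = 5.7·sin(43.3°)/9.7
sin(43.3°) ≈ 0.685818
sin(B) ≈ 5.7·0.685818/9.7 ≈ 3.90916/9.7 ≈ 0.403007
B = arcsin(0.403007) ≈ 23.7663°
(Since b ≤ a we need B ≤ A, so the obtuse alternative 180° − 23.7663° ≈ 156.234° is rejected.)

B = 23.77°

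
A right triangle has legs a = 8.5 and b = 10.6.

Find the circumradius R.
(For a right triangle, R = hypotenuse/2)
Hypotenuse c = √(a² + b²) = √(72.25 + 112.36) = √184.61 ≈ 13.5871
R = c/2 ≈ 13.5871/2 ≈ 6.79356

R = 6.794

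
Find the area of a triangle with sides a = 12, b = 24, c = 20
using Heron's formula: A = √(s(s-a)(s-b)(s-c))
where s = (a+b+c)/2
s = (12 + 24 + 20)/2 = 56/2 = 28
s − a = 16, s − b = 4, s − c = 8
s(s−a)(s−b)(s−c) = 28·16·4·8 = 14336
Area = √14336 ≈ 119.733

s = 28.0, Area = 119.7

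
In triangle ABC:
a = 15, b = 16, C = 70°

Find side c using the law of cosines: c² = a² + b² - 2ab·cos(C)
c² = 15² + 16² − 2·15·16·cos(70°)
cos(70°) ≈ 0.34202
c² ≈ 225 + 256 − 480·(0.34202) ≈ 481 − 164.17 ≈ 316.83
c ≈ √316.83 ≈ 17.7997

c = 17.8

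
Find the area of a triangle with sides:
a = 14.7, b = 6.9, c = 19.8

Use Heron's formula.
s = (14.7 + 6.9 + 19.8)/2 = 41.4/2 = 20.7
s − a = 6, s − b = 13.8, s − c = 0.9
s(s−a)(s−b)(s−c) = 20.7·6·13.8·0.9 ≈ 1542.56
Area = √1542.56 ≈ 39.2755

Area = 39.28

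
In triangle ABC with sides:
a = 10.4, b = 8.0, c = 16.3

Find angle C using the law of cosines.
c² = a² + b² − 2ab·cos(C)  ⇒  cos(C) = (a² + b² − c²)/(2ab)
cos(C) = (10.4² + 8.0² − 16.3²)/(2·10.4·8.0) = (108.16 + 64 − 265.69)/166.4 = -93.53/166.4 ≈ -0.562079
C = arccos(-0.562079) ≈ 124.2°

C = 124.2°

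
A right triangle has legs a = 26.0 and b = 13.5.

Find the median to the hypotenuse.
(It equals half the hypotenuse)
Hypotenuse c = √(a² + b²) = √(676 + 182.25) = √858.25 ≈ 29.2959
Median to hypotenuse = c/2 ≈ 29.2959/2 ≈ 14.648

Median = 14.65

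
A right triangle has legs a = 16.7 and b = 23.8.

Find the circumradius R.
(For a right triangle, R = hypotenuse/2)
Hypotenuse c = √(a² + b²) = √(278.89 + 566.44) = √845.33 ≈ 29.0746
R = c/2 ≈ 29.0746/2 ≈ 14.5373

R = 14.54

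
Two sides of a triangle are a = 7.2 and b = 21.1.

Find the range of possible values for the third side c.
Triangle inequality: |a − b| < c < a + b
|a − b| = |7.2 − 21.1| = 13.9
a + b = 7.2 + 21.1 = 28.3

13.9 < c < 28.3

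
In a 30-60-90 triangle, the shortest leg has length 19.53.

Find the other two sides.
In a 30-60-90 triangle the sides are in ratio 1 : √3 : 2 (short leg : long leg : hypotenuse).
Long leg = 19.53·√3 ≈ 19.53·1.73205 ≈ 33.827
Hypotenuse = 2·19.53 = 39.06

Long leg = 19.53√3 = 33.83, Hypotenuse = 39.06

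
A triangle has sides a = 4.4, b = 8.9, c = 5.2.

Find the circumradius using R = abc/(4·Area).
First find the area with Heron's formula.
s = (4.4 + 8.9 + 5.2)/2 = 9.25
Area = √(s(s−a)(s−b)(s−c)) = √(9.25·4.85·0.35·4.05) ≈ √63.5926 ≈ 7.9745
abc = 4.4·8.9·5.2 = 203.632
R = abc/(4·Area) ≈ 203.632/(4·7.9745) = 203.632/31.898 ≈ 6.38385

R = 6.384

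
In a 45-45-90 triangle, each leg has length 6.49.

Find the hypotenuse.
In a 45-45-90 triangle the sides are in ratio 1 : 1 : √2, so hypotenuse = leg·√2.
Hypotenuse = 6.49·√2 ≈ 6.49·1.41421 ≈ 9.17825

Hypotenuse = 6.49√2 = 9.178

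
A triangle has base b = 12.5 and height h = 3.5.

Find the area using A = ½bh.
A = ½·b·h = ½·12.5·3.5 = ½·43.75 = 21.875

Area = 21.875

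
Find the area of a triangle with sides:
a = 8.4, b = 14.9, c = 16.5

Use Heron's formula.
s = (8.4 + 14.9 + 16.5)/2 = 39.8/2 = 19.9
s − a = 11.5, s − b = 5, s − c = 3.4
s(s−a)(s−b)(s−c) = 19.9·11.5·5·3.4 ≈ 3890.45
Area = √3890.45 ≈ 62.3735

Area = 62.37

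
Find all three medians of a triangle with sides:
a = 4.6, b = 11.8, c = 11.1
Median formula: m_a = ½√(2b² + 2c² − a²) (and cyclically). a² = 21.16, b² = 139.24, c² = 123.21.
m_a = ½√(2·139.24 + 2·123.21 − 21.16) = ½√503.74 ≈ ½·22.4442 ≈ 11.2221
m_b = ½√(2·21.16 + 2·123.21 − 139.24) = ½√149.5 ≈ ½·12.227 ≈ 6.11351
m_c = ½√(2·21.16 + 2·139.24 − 123.21) = ½√197.59 ≈ ½·14.0567 ≈ 7.02834

m_a = 11.22, m_b = 6.114, m_c = 7.028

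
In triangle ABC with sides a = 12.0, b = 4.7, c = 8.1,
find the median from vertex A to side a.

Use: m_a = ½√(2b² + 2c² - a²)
m_a = ½√(2·4.7² + 2·8.1² − 12.0²) = ½√(2·22.09 + 2·65.61 − 144) = ½√(44.18 + 131.22 − 144) = ½√31.4
√31.4 ≈ 5.60357, so m_a ≈ 2.80179

m_a = 2.802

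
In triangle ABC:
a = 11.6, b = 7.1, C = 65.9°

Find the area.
Two sides and the included angle (SAS): A = ½·a·b·sin(C) = ½·11.6·7.1·sin(65.9°)
sin(65.9°) ≈ 0.912834
A ≈ ½·82.36·0.912834 = 41.18·0.912834 ≈ 37.5905

Area = 37.59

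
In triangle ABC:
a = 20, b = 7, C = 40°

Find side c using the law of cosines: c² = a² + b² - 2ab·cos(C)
c² = 20² + 7² − 2·20·7·cos(40°)
cos(40°) ≈ 0.766044
c² ≈ 400 + 49 − 280·(0.766044) ≈ 449 − 214.492 ≈ 234.508
c ≈ √234.508 ≈ 15.3136

c = 15.31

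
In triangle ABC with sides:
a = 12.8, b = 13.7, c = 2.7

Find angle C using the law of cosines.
c² = a² + b² − 2ab·cos(C)  ⇒  cos(C) = (a² + b² − c²)/(2ab)
cos(C) = (12.8² + 13.7² − 2.7²)/(2·12.8·13.7) = (163.84 + 187.69 − 7.29)/350.72 = 344.24/350.72 ≈ 0.981524
C = arccos(0.981524) ≈ 11.031°

C = 11.03°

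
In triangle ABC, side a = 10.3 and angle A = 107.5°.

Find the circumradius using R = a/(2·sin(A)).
R = a/(2·sin(A)) = 10.3/(2·sin(107.5°))
sin(107.5°) ≈ 0.953717
R ≈ 10.3/(2·0.953717) = 10.3/1.90743 ≈ 5.39992

R = 5.4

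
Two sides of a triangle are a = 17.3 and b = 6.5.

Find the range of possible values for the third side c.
Triangle inequality: |a − b| < c < a + b
|a − b| = |17.3 − 6.5| = 10.8
a + b = 17.3 + 6.5 = 23.8

10.8 < c < 23.8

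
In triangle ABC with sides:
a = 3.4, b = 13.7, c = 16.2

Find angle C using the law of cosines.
c² = a² + b² − 2ab·cos(C)  ⇒  cos(C) = (a² + b² − c²)/(2ab)
cos(C) = (3.4² + 13.7² − 16.2²)/(2·3.4·13.7) = (11.56 + 187.69 − 262.44)/93.16 = -63.19/93.16 ≈ -0.678295
C = arccos(-0.678295) ≈ 132.711°

C = 132.7°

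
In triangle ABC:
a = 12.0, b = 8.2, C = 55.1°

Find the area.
Two sides and the included angle (SAS): A = ½·a·b·sin(C) = ½·12.0·8.2·sin(55.1°)
sin(55.1°) ≈ 0.820152
A ≈ ½·98.4·0.820152 = 49.2·0.820152 ≈ 40.3515

Area = 40.35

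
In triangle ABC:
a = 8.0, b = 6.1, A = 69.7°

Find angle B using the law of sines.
a/sin(A) = b/sin(B)  ⇒  sin(B) = b·sin(A)/a = 6.1·sin(69.7°)/8.0
sin(69.7°) ≈ 0.937889
sin(B) ≈ 6.1·0.937889/8.0 ≈ 5.72112/8.0 ≈ 0.71514
B = arcsin(0.71514) ≈ 45.6547°
(Since b ≤ a we need B ≤ A, so the obtuse alternative 180° − 45.6547° ≈ 134.345° is rejected.)

B = 45.65°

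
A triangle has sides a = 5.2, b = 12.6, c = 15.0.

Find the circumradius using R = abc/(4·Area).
First find the area with Heron's formula.
s = (5.2 + 12.6 + 15.0)/2 = 16.4
Area = √(s(s−a)(s−b)(s−c)) = √(16.4·11.2·3.8·1.4) ≈ √977.178 ≈ 31.2598
abc = 5.2·12.6·15.0 = 982.8
R = abc/(4·Area) ≈ 982.8/(4·31.2598) = 982.8/125.039 ≈ 7.85993

R = 7.86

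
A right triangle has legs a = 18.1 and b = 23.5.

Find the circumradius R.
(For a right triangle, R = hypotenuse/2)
Hypotenuse c = √(a² + b²) = √(327.61 + 552.25) = √879.86 ≈ 29.6624
R = c/2 ≈ 29.6624/2 ≈ 14.8312

R = 14.83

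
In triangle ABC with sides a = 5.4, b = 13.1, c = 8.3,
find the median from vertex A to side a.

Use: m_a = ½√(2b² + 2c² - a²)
m_a = ½√(2·13.1² + 2·8.3² − 5.4²) = ½√(2·171.61 + 2·68.89 − 29.16) = ½√(343.22 + 137.78 − 29.16) = ½√451.84
√451.84 ≈ 21.2565, so m_a ≈ 10.6283

m_a = 10.63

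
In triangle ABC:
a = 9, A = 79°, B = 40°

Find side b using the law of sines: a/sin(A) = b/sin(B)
a/sin(A) = b/sin(B)  ⇒  b = a·sin(B)/sin(A) = 9·sin(40°)/sin(79°)
sin(40°) ≈ 0.642788, sin(79°) ≈ 0.981627
b ≈ 9·0.642788/0.981627 ≈ 5.78509/0.981627 ≈ 5.89337

b = 5.893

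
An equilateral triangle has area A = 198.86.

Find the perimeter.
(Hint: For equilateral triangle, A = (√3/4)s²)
A = (√3/4)s²  ⇒  s² = 4A/√3 = 4·198.86/√3 = 795.44/1.73205 ≈ 459.247
s ≈ √459.247 ≈ 21.4301
Perimeter = 3s ≈ 3·21.4301 ≈ 64.2902

Perimeter = 64.29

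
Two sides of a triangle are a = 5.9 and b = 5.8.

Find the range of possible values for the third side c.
Triangle inequality: |a − b| < c < a + b
|a − b| = |5.9 − 5.8| = 0.1
a + b = 5.9 + 5.8 = 11.7

0.1 < c < 11.7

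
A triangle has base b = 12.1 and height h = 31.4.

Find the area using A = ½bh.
A = ½·b·h = ½·12.1·31.4 = ½·379.94 = 189.97

Area = 189.97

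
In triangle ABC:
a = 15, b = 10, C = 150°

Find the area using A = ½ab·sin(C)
A = ½·a·b·sin(C) = ½·15·10·sin(150°)
sin(150°) ≈ 0.5
A ≈ ½·150·0.5 = 75·0.5 ≈ 37.5

Area = 37.5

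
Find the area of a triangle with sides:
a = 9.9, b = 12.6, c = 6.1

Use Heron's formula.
s = (9.9 + 12.6 + 6.1)/2 = 28.6/2 = 14.3
s − a = 4.4, s − b = 1.7, s − c = 8.2
s(s−a)(s−b)(s−c) = 14.3·4.4·1.7·8.2 ≈ 877.105
Area = √877.105 ≈ 29.616

Area = 29.62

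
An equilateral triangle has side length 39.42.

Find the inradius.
r = Area/s with s the semi-perimeter.
Area = (√3/4)·39.42² = (√3/4)·1553.9364 ≈ 0.433013·1553.9364 ≈ 672.874
s = 3·39.42/2 = 59.13
r ≈ 672.874/59.13 ≈ 11.3796
(Equivalently r = side/(2√3) = 39.42/3.4641 ≈ 11.3796.)

r = 11.38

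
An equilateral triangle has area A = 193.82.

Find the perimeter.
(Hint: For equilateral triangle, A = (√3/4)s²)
A = (√3/4)s²  ⇒  s² = 4A/√3 = 4·193.82/√3 = 775.28/1.73205 ≈ 447.608
s ≈ √447.608 ≈ 21.1568
Perimeter = 3s ≈ 3·21.1568 ≈ 63.4703

Perimeter = 63.47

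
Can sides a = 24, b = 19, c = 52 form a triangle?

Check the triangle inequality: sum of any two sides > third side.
a + b vs c: 24 + 19 = 43 ≤ 52  ✗
a + c vs b: 24 + 52 = 76 > 19  ✓
b + c vs a: 19 + 52 = 71 > 24  ✓

No: 24 + 19 = 43 is not > 52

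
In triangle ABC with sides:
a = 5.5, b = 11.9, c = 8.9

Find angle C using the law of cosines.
c² = a² + b² − 2ab·cos(C)  ⇒  cos(C) = (a² + b² − c²)/(2ab)
cos(C) = (5.5² + 11.9² − 8.9²)/(2·5.5·11.9) = (30.25 + 141.61 − 79.21)/130.9 = 92.65/130.9 ≈ 0.707792
C = arccos(0.707792) ≈ 44.9444°

C = 44.94°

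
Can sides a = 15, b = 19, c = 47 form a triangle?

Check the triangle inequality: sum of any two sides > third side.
a + b vs c: 15 + 19 = 34 ≤ 47  ✗
a + c vs b: 15 + 47 = 62 > 19  ✓
b + c vs a: 19 + 47 = 66 > 15  ✓

No: 15 + 19 = 34 is not > 47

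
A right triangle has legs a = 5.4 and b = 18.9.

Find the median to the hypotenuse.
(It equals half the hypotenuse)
Hypotenuse c = √(a² + b²) = √(29.16 + 357.21) = √386.37 ≈ 19.6563
Median to hypotenuse = c/2 ≈ 19.6563/2 ≈ 9.82815

Median = 9.828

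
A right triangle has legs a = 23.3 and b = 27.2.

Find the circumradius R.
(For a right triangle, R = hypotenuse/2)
Hypotenuse c = √(a² + b²) = √(542.89 + 739.84) = √1282.73 ≈ 35.8152
R = c/2 ≈ 35.8152/2 ≈ 17.9076

R = 17.91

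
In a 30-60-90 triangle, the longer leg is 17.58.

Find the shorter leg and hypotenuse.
In a 30-60-90 triangle the sides are in ratio 1 : √3 : 2, so short leg = long leg/√3 and hypotenuse = 2·(short leg).
Short leg = 17.58/√3 ≈ 17.58/1.73205 ≈ 10.1498
Hypotenuse = 2·10.1498 ≈ 20.2996

Short leg = 10.15, Hypotenuse = 20.3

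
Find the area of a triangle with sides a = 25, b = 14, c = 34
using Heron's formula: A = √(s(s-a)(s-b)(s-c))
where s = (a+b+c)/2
s = (25 + 14 + 34)/2 = 73/2 = 36.5
s − a = 11.5, s − b = 22.5, s − c = 2.5
s(s−a)(s−b)(s−c) = 36.5·11.5·22.5·2.5 = 23610.9375
Area = √23610.9375 ≈ 153.659

s = 36.5, Area = 153.7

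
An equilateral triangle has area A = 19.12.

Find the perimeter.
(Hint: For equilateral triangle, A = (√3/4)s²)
A = (√3/4)s²  ⇒  s² = 4A/√3 = 4·19.12/√3 = 76.48/1.73205 ≈ 44.1557
s ≈ √44.1557 ≈ 6.64498
Perimeter = 3s ≈ 3·6.64498 ≈ 19.9349

Perimeter = 19.93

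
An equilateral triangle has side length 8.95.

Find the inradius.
r = Area/s with s the semi-perimeter.
Area = (√3/4)·8.95² = (√3/4)·80.1025 ≈ 0.433013·80.1025 ≈ 34.6854
s = 3·8.95/2 = 13.425
r ≈ 34.6854/13.425 ≈ 2.58364
(Equivalently r = side/(2√3) = 8.95/3.4641 ≈ 2.58364.)

r = 2.584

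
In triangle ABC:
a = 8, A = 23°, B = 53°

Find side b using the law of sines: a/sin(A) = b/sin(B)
a/sin(A) = b/sin(B)  ⇒  b = a·sin(B)/sin(A) = 8·sin(53°)/sin(23°)
sin(53°) ≈ 0.798636, sin(23°) ≈ 0.390731
b ≈ 8·0.798636/0.390731 ≈ 6.38908/0.390731 ≈ 16.3516

b = 16.35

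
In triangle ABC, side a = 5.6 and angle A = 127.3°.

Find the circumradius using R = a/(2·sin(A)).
R = a/(2·sin(A)) = 5.6/(2·sin(127.3°))
sin(127.3°) ≈ 0.795473
R ≈ 5.6/(2·0.795473) = 5.6/1.59095 ≈ 3.51992

R = 3.52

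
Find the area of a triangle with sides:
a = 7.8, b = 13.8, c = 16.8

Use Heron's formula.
s = (7.8 + 13.8 + 16.8)/2 = 38.4/2 = 19.2
s − a = 11.4, s − b = 5.4, s − c = 2.4
s(s−a)(s−b)(s−c) = 19.2·11.4·5.4·2.4 ≈ 2836.68
Area = √2836.68 ≈ 53.2605

Area = 53.26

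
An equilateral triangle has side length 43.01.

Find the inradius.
r = Area/s with s the semi-perimeter.
Area = (√3/4)·43.01² = (√3/4)·1849.8601 ≈ 0.433013·1849.8601 ≈ 801.013
s = 3·43.01/2 = 64.515
r ≈ 801.013/64.515 ≈ 12.4159
(Equivalently r = side/(2√3) = 43.01/3.4641 ≈ 12.4159.)

r = 12.42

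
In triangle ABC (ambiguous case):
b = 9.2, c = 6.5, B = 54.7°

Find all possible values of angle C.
b/sin(B) = c/sin(C)  ⇒  sin(C) = c·sin(B)/b = 6.5·sin(54.7°)/9.2
sin(54.7°) ≈ 0.816138
sin(C) ≈ 6.5·0.816138/9.2 ≈ 5.30489/9.2 ≈ 0.576619
Candidate 1: C₁ = arcsin(0.576619) ≈ 35.2131°  →  A = 180° − 54.7° − 35.2131° ≈ 90.0869° > 0, valid
Candidate 2: C₂ = 180° − C₁ ≈ 144.787°  →  A = 180° − 54.7° − 144.787° ≈ -19.4869° ≤ 0, not a valid triangle

C = 35.21° (one solution)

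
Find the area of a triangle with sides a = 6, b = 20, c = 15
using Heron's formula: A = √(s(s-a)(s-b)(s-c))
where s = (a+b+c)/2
s = (6 + 20 + 15)/2 = 41/2 = 20.5
s − a = 14.5, s − b = 0.5, s − c = 5.5
s(s−a)(s−b)(s−c) = 20.5·14.5·0.5·5.5 = 817.4375
Area = √817.4375 ≈ 28.5909

s = 20.5, Area = 28.59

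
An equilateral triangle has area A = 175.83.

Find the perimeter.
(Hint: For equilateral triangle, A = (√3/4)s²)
A = (√3/4)s²  ⇒  s² = 4A/√3 = 4·175.83/√3 = 703.32/1.73205 ≈ 406.062
s ≈ √406.062 ≈ 20.151
Perimeter = 3s ≈ 3·20.151 ≈ 60.4529

Perimeter = 60.45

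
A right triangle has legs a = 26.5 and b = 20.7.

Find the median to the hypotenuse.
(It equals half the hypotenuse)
Hypotenuse c = √(a² + b²) = √(702.25 + 428.49) = √1130.74 ≈ 33.6265
Median to hypotenuse = c/2 ≈ 33.6265/2 ≈ 16.8132

Median = 16.81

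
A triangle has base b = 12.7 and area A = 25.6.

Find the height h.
A = ½·b·h  ⇒  h = 2A/b = 2·25.6/12.7 = 51.2/12.7 ≈ 4.0315

h = 4.031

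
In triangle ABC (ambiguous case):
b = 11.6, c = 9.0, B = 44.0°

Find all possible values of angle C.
b/sin(B) = c/sin(C)  ⇒  sin(C) = c·sin(B)/b = 9.0·sin(44.0°)/11.6
sin(44.0°) ≈ 0.694658
sin(C) ≈ 9.0·0.694658/11.6 ≈ 6.25193/11.6 ≈ 0.538959
Candidate 1: C₁ = arcsin(0.538959) ≈ 32.6128°  →  A = 180° − 44.0° − 32.6128° ≈ 103.387° > 0, valid
Candidate 2: C₂ = 180° − C₁ ≈ 147.387°  →  A = 180° − 44.0° − 147.387° ≈ -11.3872° ≤ 0, not a valid triangle

C = 32.61° (one solution)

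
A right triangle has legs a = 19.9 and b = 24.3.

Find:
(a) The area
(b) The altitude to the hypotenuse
(a) The legs are perpendicular, so Area = ½·a·b = ½·19.9·24.3 = ½·483.57 = 241.785
(b) Hypotenuse c = √(a² + b²) = √(396.01 + 590.49) = √986.5 ≈ 31.4086
    Area = ½·c·h_c  ⇒  h_c = 2·Area/c = 483.57/31.4086 ≈ 15.3961

Area = 241.785, h_c = 15.4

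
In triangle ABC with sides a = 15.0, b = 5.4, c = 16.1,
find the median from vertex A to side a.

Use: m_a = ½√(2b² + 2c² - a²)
m_a = ½√(2·5.4² + 2·16.1² − 15.0²) = ½√(2·29.16 + 2·259.21 − 225) = ½√(58.32 + 518.42 − 225) = ½√351.74
√351.74 ≈ 18.7547, so m_a ≈ 9.37737

m_a = 9.377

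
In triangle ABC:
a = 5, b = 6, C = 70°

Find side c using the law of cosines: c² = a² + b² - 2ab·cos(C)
c² = 5² + 6² − 2·5·6·cos(70°)
cos(70°) ≈ 0.34202
c² ≈ 25 + 36 − 60·(0.34202) ≈ 61 − 20.5212 ≈ 40.4788
c ≈ √40.4788 ≈ 6.36229

c = 6.362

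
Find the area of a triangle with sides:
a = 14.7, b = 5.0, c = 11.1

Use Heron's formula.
s = (14.7 + 5.0 + 11.1)/2 = 30.8/2 = 15.4
s − a = 0.7, s − b = 10.4, s − c = 4.3
s(s−a)(s−b)(s−c) = 15.4·0.7·10.4·4.3 ≈ 482.082
Area = √482.082 ≈ 21.9564

Area = 21.96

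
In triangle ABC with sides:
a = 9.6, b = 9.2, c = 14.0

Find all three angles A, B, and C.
Law of cosines for each angle (a² = 92.16, b² = 84.64, c² = 196):
cos(A) = (b² + c² − a²)/(2bc) = (84.64 + 196 − 92.16)/(2·9.2·14.0) = 188.48/257.6 ≈ 0.731677  ⇒  A ≈ 42.9728°
cos(B) = (a² + c² − b²)/(2ac) = (92.16 + 196 − 84.64)/(2·9.6·14.0) = 203.52/268.8 ≈ 0.757143  ⇒  B ≈ 40.787°
cos(C) = (a² + b² − c²)/(2ab) = (92.16 + 84.64 − 196)/(2·9.6·9.2) = -19.2/176.64 ≈ -0.108696  ⇒  C ≈ 96.2401°
Check: A + B + C ≈ 180°

A = 42.97°, B = 40.79°, C = 96.24°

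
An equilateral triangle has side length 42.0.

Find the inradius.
r = Area/s with s the semi-perimeter.
Area = (√3/4)·42.0² = (√3/4)·1764 ≈ 0.433013·1764 ≈ 763.834
s = 3·42.0/2 = 63
r ≈ 763.834/63 ≈ 12.1244
(Equivalently r = side/(2√3) = 42.0/3.4641 ≈ 12.1244.)

r = 12.12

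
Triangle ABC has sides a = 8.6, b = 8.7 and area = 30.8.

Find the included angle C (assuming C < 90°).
Area = ½·a·b·sin(C)  ⇒  sin(C) = 2·Area/(a·b) = 2·30.8/(8.6·8.7) = 61.6/74.82 ≈ 0.823309
C = arcsin(0.823309) ≈ 55.4175° (taking the acute solution since C < 90°)

C = 55.42°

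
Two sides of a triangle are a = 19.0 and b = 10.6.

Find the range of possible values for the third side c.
Triangle inequality: |a − b| < c < a + b
|a − b| = |19.0 − 10.6| = 8.4
a + b = 19.0 + 10.6 = 29.6

8.4 < c < 29.6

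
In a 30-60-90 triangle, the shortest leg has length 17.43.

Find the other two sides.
In a 30-60-90 triangle the sides are in ratio 1 : √3 : 2 (short leg : long leg : hypotenuse).
Long leg = 17.43·√3 ≈ 17.43·1.73205 ≈ 30.1896
Hypotenuse = 2·17.43 = 34.86

Long leg = 17.43√3 = 30.19, Hypotenuse = 34.86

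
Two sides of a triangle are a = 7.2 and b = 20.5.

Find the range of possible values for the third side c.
Triangle inequality: |a − b| < c < a + b
|a − b| = |7.2 − 20.5| = 13.3
a + b = 7.2 + 20.5 = 27.7

13.3 < c < 27.7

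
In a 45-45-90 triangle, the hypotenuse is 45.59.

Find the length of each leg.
In a 45-45-90 triangle hypotenuse = leg·√2, so leg = hypotenuse/√2.
Leg = 45.59/√2 ≈ 45.59/1.41421 ≈ 32.237

Each leg = 32.24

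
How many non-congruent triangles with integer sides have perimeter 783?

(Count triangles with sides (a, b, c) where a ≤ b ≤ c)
Let a ≤ b ≤ c with a + b + c = 783. The only binding inequality is a + b > c, i.e. 783 − c > c, so c < 783/2; and c ≥ 783/3 since c is the largest side.
So 261 ≤ c ≤ 391. For each c, b runs from ⌈(783 − c)/2⌉ up to c (then a = 783 − b − c satisfies 1 ≤ a ≤ b automatically), giving c − ⌈(783 − c)/2⌉ + 1 choices.
Summing over c: 1 + 2 + 4 + 5 + … + 194 + 196  (131 terms, c = 261, …, 391) = 12871
Check (closed form: nearest integer to p²/48 for even p, (p+3)²/48 for odd p): (783+3)²/48 = 786²/48 = 617796/48 ≈ 12870.75 → 12871

12871 triangles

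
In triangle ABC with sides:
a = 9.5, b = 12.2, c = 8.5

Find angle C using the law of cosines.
c² = a² + b² − 2ab·cos(C)  ⇒  cos(C) = (a² + b² − c²)/(2ab)
cos(C) = (9.5² + 12.2² − 8.5²)/(2·9.5·12.2) = (90.25 + 148.84 − 72.25)/231.8 = 166.84/231.8 ≈ 0.719758
C = arccos(0.719758) ≈ 43.9655°

C = 43.97°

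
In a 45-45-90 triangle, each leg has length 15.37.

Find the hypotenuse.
In a 45-45-90 triangle the sides are in ratio 1 : 1 : √2, so hypotenuse = leg·√2.
Hypotenuse = 15.37·√2 ≈ 15.37·1.41421 ≈ 21.7365

Hypotenuse = 15.37√2 = 21.74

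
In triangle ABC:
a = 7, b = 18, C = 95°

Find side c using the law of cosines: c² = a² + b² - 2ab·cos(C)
c² = 7² + 18² − 2·7·18·cos(95°)
cos(95°) ≈ -0.0871557
c² ≈ 49 + 324 − 252·(-0.0871557) ≈ 373 + 21.9632 ≈ 394.963
c ≈ √394.963 ≈ 19.8737

c = 19.87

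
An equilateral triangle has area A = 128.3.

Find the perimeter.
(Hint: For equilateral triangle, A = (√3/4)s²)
A = (√3/4)s²  ⇒  s² = 4A/√3 = 4·128.3/√3 = 513.2/1.73205 ≈ 296.296
s ≈ √296.296 ≈ 17.2133
Perimeter = 3s ≈ 3·17.2133 ≈ 51.6398

Perimeter = 51.64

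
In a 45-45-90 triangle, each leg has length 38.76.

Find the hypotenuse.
In a 45-45-90 triangle the sides are in ratio 1 : 1 : √2, so hypotenuse = leg·√2.
Hypotenuse = 38.76·√2 ≈ 38.76·1.41421 ≈ 54.8149

Hypotenuse = 38.76√2 = 54.81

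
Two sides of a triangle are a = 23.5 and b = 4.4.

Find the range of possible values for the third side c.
Triangle inequality: |a − b| < c < a + b
|a − b| = |23.5 − 4.4| = 19.1
a + b = 23.5 + 4.4 = 27.9

19.1 < c < 27.9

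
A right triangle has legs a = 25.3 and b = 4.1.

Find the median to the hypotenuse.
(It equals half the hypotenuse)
Hypotenuse c = √(a² + b²) = √(640.09 + 16.81) = √656.9 ≈ 25.6301
Median to hypotenuse = c/2 ≈ 25.6301/2 ≈ 12.815

Median = 12.82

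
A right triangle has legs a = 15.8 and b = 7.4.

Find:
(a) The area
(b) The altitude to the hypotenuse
(a) The legs are perpendicular, so Area = ½·a·b = ½·15.8·7.4 = ½·116.92 = 58.46
(b) Hypotenuse c = √(a² + b²) = √(249.64 + 54.76) = √304.4 ≈ 17.4471
    Area = ½·c·h_c  ⇒  h_c = 2·Area/c = 116.92/17.4471 ≈ 6.70141

Area = 58.46, h_c = 6.701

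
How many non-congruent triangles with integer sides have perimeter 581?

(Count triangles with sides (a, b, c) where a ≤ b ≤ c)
Let a ≤ b ≤ c with a + b + c = 581. The only binding inequality is a + b > c, i.e. 581 − c > c, so c < 581/2; and c ≥ 581/3 since c is the largest side.
So 194 ≤ c ≤ 290. For each c, b runs from ⌈(581 − c)/2⌉ up to c (then a = 581 − b − c satisfies 1 ≤ a ≤ b automatically), giving c − ⌈(581 − c)/2⌉ + 1 choices.
Summing over c: 1 + 3 + 4 + 6 + … + 144 + 145  (97 terms, c = 194, …, 290) = 7105
Check (closed form: nearest integer to p²/48 for even p, (p+3)²/48 for odd p): (581+3)²/48 = 584²/48 = 341056/48 ≈ 7105.33 → 7105

7105 triangles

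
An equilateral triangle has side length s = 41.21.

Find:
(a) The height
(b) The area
(a) The height splits the triangle into two 30-60-90 halves: h = s·√3/2 = 41.21·1.73205/2 ≈ 71.3778/2 ≈ 35.6889
(b) Area = (√3/4)·s² = (√3/4)·41.21² = (√3/4)·1698.2641 ≈ 0.433013·1698.2641 ≈ 735.37

Height = 35.69, Area = 735.4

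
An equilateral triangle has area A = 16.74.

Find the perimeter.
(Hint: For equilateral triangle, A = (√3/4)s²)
A = (√3/4)s²  ⇒  s² = 4A/√3 = 4·16.74/√3 = 66.96/1.73205 ≈ 38.6594
s ≈ √38.6594 ≈ 6.21767
Perimeter = 3s ≈ 3·6.21767 ≈ 18.653

Perimeter = 18.65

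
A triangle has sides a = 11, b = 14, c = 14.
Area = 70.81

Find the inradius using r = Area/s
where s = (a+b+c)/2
s = (11 + 14 + 14)/2 = 39/2 = 19.5
r = Area/s = 70.81/19.5 ≈ 3.63128

r = 3.631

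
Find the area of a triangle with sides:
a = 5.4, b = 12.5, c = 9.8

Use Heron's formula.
s = (5.4 + 12.5 + 9.8)/2 = 27.7/2 = 13.85
s − a = 8.45, s − b = 1.35, s − c = 4.05
s(s−a)(s−b)(s−c) = 13.85·8.45·1.35·4.05 ≈ 639.875
Area = √639.875 ≈ 25.2958

Area = 25.3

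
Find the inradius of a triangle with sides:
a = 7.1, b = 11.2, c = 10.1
r = Area/s where s is the semi-perimeter.
s = (7.1 + 11.2 + 10.1)/2 = 28.4/2 = 14.2
Area = √(s(s−a)(s−b)(s−c)) = √(14.2·7.1·3·4.1) ≈ √1240.09 ≈ 35.2149
r ≈ 35.2149/14.2 ≈ 2.47992

r = 2.48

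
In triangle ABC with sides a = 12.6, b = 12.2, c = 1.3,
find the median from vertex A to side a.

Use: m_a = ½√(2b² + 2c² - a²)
m_a = ½√(2·12.2² + 2·1.3² − 12.6²) = ½√(2·148.84 + 2·1.69 − 158.76) = ½√(297.68 + 3.38 − 158.76) = ½√142.3
√142.3 ≈ 11.929, so m_a ≈ 5.96448

m_a = 5.964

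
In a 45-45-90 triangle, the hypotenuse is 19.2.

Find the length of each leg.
In a 45-45-90 triangle hypotenuse = leg·√2, so leg = hypotenuse/√2.
Leg = 19.2/√2 ≈ 19.2/1.41421 ≈ 13.5765

Each leg = 13.58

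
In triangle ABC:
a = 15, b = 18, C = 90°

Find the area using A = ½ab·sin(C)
A = ½·a·b·sin(C) = ½·15·18·sin(90°)
sin(90°) ≈ 1
A ≈ ½·270·1 = 135·1 ≈ 135

Area = 135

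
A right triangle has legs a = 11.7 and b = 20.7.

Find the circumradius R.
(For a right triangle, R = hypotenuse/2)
Hypotenuse c = √(a² + b²) = √(136.89 + 428.49) = √565.38 ≈ 23.7777
R = c/2 ≈ 23.7777/2 ≈ 11.8889

R = 11.89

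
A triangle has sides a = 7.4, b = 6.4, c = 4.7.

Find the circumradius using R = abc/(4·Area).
First find the area with Heron's formula.
s = (7.4 + 6.4 + 4.7)/2 = 9.25
Area = √(s(s−a)(s−b)(s−c)) = √(9.25·1.85·2.85·4.55) ≈ √221.906 ≈ 14.8965
abc = 7.4·6.4·4.7 = 222.592
R = abc/(4·Area) ≈ 222.592/(4·14.8965) = 222.592/59.5861 ≈ 3.73564

R = 3.736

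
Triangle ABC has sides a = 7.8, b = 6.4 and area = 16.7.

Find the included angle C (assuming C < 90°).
Area = ½·a·b·sin(C)  ⇒  sin(C) = 2·Area/(a·b) = 2·16.7/(7.8·6.4) = 33.4/49.92 ≈ 0.669071
C = arcsin(0.669071) ≈ 41.9954° (taking the acute solution since C < 90°)

C = 42°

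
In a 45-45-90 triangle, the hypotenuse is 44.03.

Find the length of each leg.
In a 45-45-90 triangle hypotenuse = leg·√2, so leg = hypotenuse/√2.
Leg = 44.03/√2 ≈ 44.03/1.41421 ≈ 31.1339

Each leg = 31.13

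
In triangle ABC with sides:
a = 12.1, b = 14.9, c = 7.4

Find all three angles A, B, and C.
Law of cosines for each angle (a² = 146.41, b² = 222.01, c² = 54.76):
cos(A) = (b² + c² − a²)/(2bc) = (222.01 + 54.76 − 146.41)/(2·14.9·7.4) = 130.36/220.52 ≈ 0.591148  ⇒  A ≈ 53.7615°
cos(B) = (a² + c² − b²)/(2ac) = (146.41 + 54.76 − 222.01)/(2·12.1·7.4) = -20.84/179.08 ≈ -0.116373  ⇒  B ≈ 96.6828°
cos(C) = (a² + b² − c²)/(2ab) = (146.41 + 222.01 − 54.76)/(2·12.1·14.9) = 313.66/360.58 ≈ 0.869876  ⇒  C ≈ 29.5557°
Check: A + B + C ≈ 180°

A = 53.76°, B = 96.68°, C = 29.56°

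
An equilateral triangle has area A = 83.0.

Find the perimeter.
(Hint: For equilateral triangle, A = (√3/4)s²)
A = (√3/4)s²  ⇒  s² = 4A/√3 = 4·83.0/√3 = 332/1.73205 ≈ 191.68
s ≈ √191.68 ≈ 13.8449
Perimeter = 3s ≈ 3·13.8449 ≈ 41.5346

Perimeter = 41.53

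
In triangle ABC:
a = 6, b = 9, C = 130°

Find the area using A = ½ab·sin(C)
A = ½·a·b·sin(C) = ½·6·9·sin(130°)
sin(130°) ≈ 0.766044
A ≈ ½·54·0.766044 = 27·0.766044 ≈ 20.6832

Area = 20.68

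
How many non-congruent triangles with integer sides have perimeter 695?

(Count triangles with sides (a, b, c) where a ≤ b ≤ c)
Let a ≤ b ≤ c with a + b + c = 695. The only binding inequality is a + b > c, i.e. 695 − c > c, so c < 695/2; and c ≥ 695/3 since c is the largest side.
So 232 ≤ c ≤ 347. For each c, b runs from ⌈(695 − c)/2⌉ up to c (then a = 695 − b − c satisfies 1 ≤ a ≤ b automatically), giving c − ⌈(695 − c)/2⌉ + 1 choices.
Summing over c: 1 + 3 + 4 + 6 + … + 172 + 174  (116 terms, c = 232, …, 347) = 10150
Check (closed form: nearest integer to p²/48 for even p, (p+3)²/48 for odd p): (695+3)²/48 = 698²/48 = 487204/48 ≈ 10150.08 → 10150

10150 triangles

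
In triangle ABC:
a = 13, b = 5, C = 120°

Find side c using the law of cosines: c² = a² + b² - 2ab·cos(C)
c² = 13² + 5² − 2·13·5·cos(120°)
cos(120°) ≈ -0.5
c² ≈ 169 + 25 − 130·(-0.5) ≈ 194 + 65 ≈ 259
c ≈ √259 ≈ 16.0935

c = 16.09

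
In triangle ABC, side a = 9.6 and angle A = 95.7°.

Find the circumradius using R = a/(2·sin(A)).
R = a/(2·sin(A)) = 9.6/(2·sin(95.7°))
sin(95.7°) ≈ 0.995056
R ≈ 9.6/(2·0.995056) = 9.6/1.99011 ≈ 4.82385

R = 4.824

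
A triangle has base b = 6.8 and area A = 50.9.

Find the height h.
A = ½·b·h  ⇒  h = 2A/b = 2·50.9/6.8 = 101.8/6.8 ≈ 14.9706

h = 14.97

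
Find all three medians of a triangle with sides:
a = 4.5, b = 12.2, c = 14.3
Median formula: m_a = ½√(2b² + 2c² − a²) (and cyclically). a² = 20.25, b² = 148.84, c² = 204.49.
m_a = ½√(2·148.84 + 2·204.49 − 20.25) = ½√686.41 ≈ ½·26.1994 ≈ 13.0997
m_b = ½√(2·20.25 + 2·204.49 − 148.84) = ½√300.64 ≈ ½·17.339 ≈ 8.66949
m_c = ½√(2·20.25 + 2·148.84 − 204.49) = ½√133.69 ≈ ½·11.5624 ≈ 5.78122

m_a = 13.1, m_b = 8.669, m_c = 5.781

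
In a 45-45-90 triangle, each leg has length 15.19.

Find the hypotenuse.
In a 45-45-90 triangle the sides are in ratio 1 : 1 : √2, so hypotenuse = leg·√2.
Hypotenuse = 15.19·√2 ≈ 15.19·1.41421 ≈ 21.4819

Hypotenuse = 15.19√2 = 21.48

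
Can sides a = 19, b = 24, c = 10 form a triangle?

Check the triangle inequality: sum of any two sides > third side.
a + b vs c: 19 + 24 = 43 > 10  ✓
a + c vs b: 19 + 10 = 29 > 24  ✓
b + c vs a: 24 + 10 = 34 > 19  ✓

Yes, triangle inequality satisfied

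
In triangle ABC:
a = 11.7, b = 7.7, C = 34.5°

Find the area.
Two sides and the included angle (SAS): A = ½·a·b·sin(C) = ½·11.7·7.7·sin(34.5°)
sin(34.5°) ≈ 0.566406
A ≈ ½·90.09·0.566406 = 45.045·0.566406 ≈ 25.5138

Area = 25.51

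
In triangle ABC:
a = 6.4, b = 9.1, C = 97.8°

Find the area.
Two sides and the included angle (SAS): A = ½·a·b·sin(C) = ½·6.4·9.1·sin(97.8°)
sin(97.8°) ≈ 0.990748
A ≈ ½·58.24·0.990748 = 29.12·0.990748 ≈ 28.8506

Area = 28.85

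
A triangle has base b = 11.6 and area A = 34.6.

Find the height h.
A = ½·b·h  ⇒  h = 2A/b = 2·34.6/11.6 = 69.2/11.6 ≈ 5.96552

h = 5.966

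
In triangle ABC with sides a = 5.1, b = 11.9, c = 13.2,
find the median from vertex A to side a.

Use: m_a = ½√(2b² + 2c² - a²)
m_a = ½√(2·11.9² + 2·13.2² − 5.1²) = ½√(2·141.61 + 2·174.24 − 26.01) = ½√(283.22 + 348.48 − 26.01) = ½√605.69
√605.69 ≈ 24.6108, so m_a ≈ 12.3054

m_a = 12.31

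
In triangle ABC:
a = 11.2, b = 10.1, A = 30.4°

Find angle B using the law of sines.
a/sin(A) = b/sin(B)  ⇒  sin(B) = b·sin(A)/a = 10.1·sin(30.4°)/11.2
sin(30.4°) ≈ 0.506034
sin(B) ≈ 10.1·0.506034/11.2 ≈ 5.11094/11.2 ≈ 0.456334
B = arcsin(0.456334) ≈ 27.1508°
(Since b ≤ a we need B ≤ A, so the obtuse alternative 180° − 27.1508° ≈ 152.849° is rejected.)

B = 27.15°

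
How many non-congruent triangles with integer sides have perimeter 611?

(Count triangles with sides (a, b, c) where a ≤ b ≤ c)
Let a ≤ b ≤ c with a + b + c = 611. The only binding inequality is a + b > c, i.e. 611 − c > c, so c < 611/2; and c ≥ 611/3 since c is the largest side.
So 204 ≤ c ≤ 305. For each c, b runs from ⌈(611 − c)/2⌉ up to c (then a = 611 − b − c satisfies 1 ≤ a ≤ b automatically), giving c − ⌈(611 − c)/2⌉ + 1 choices.
Summing over c: 1 + 3 + 4 + 6 + … + 151 + 153  (102 terms, c = 204, …, 305) = 7854
Check (closed form: nearest integer to p²/48 for even p, (p+3)²/48 for odd p): (611+3)²/48 = 614²/48 = 376996/48 ≈ 7854.08 → 7854

7854 triangles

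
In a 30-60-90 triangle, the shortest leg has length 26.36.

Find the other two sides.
In a 30-60-90 triangle the sides are in ratio 1 : √3 : 2 (short leg : long leg : hypotenuse).
Long leg = 26.36·√3 ≈ 26.36·1.73205 ≈ 45.6569
Hypotenuse = 2·26.36 = 52.72

Long leg = 26.36√3 = 45.66, Hypotenuse = 52.72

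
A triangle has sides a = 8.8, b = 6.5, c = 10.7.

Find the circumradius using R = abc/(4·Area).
First find the area with Heron's formula.
s = (8.8 + 6.5 + 10.7)/2 = 13
Area = √(s(s−a)(s−b)(s−c)) = √(13·4.2·6.5·2.3) ≈ √816.27 ≈ 28.5704
abc = 8.8·6.5·10.7 = 612.04
R = abc/(4·Area) ≈ 612.04/(4·28.5704) = 612.04/114.282 ≈ 5.35554

R = 5.356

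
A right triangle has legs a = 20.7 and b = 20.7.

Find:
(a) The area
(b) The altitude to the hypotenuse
(a) The legs are perpendicular, so Area = ½·a·b = ½·20.7·20.7 = ½·428.49 = 214.245
(b) Hypotenuse c = √(a² + b²) = √(428.49 + 428.49) = √856.98 ≈ 29.2742
    Area = ½·c·h_c  ⇒  h_c = 2·Area/c = 428.49/29.2742 ≈ 14.6371

Area = 214.245, h_c = 14.64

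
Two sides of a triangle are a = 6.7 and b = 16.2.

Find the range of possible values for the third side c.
Triangle inequality: |a − b| < c < a + b
|a − b| = |6.7 − 16.2| = 9.5
a + b = 6.7 + 16.2 = 22.9

9.5 < c < 22.9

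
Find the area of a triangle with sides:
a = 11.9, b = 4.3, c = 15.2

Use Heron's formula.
s = (11.9 + 4.3 + 15.2)/2 = 31.4/2 = 15.7
s − a = 3.8, s − b = 11.4, s − c = 0.5
s(s−a)(s−b)(s−c) = 15.7·3.8·11.4·0.5 ≈ 340.062
Area = √340.062 ≈ 18.4408

Area = 18.44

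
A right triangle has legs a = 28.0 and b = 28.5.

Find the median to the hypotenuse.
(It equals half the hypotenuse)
Hypotenuse c = √(a² + b²) = √(784 + 812.25) = √1596.25 ≈ 39.9531
Median to hypotenuse = c/2 ≈ 39.9531/2 ≈ 19.9765

Median = 19.98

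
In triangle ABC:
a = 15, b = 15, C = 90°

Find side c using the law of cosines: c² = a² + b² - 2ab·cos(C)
c² = 15² + 15² − 2·15·15·cos(90°)
cos(90°) ≈ 0
c² ≈ 225 + 225 − 450·(0) ≈ 450 − 0 ≈ 450
c ≈ √450 ≈ 21.2132

c = 21.21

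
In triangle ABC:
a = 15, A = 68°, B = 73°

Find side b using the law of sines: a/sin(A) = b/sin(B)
a/sin(A) = b/sin(B)  ⇒  b = a·sin(B)/sin(A) = 15·sin(73°)/sin(68°)
sin(73°) ≈ 0.956305, sin(68°) ≈ 0.927184
b ≈ 15·0.956305/0.927184 ≈ 14.3446/0.927184 ≈ 15.4711

b = 15.47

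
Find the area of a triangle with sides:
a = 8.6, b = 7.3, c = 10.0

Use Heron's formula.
s = (8.6 + 7.3 + 10.0)/2 = 25.9/2 = 12.95
s − a = 4.35, s − b = 5.65, s − c = 2.95
s(s−a)(s−b)(s−c) = 12.95·4.35·5.65·2.95 ≈ 938.922
Area = √938.922 ≈ 30.6418

Area = 30.64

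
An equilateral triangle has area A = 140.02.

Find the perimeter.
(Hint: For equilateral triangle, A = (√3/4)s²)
A = (√3/4)s²  ⇒  s² = 4A/√3 = 4·140.02/√3 = 560.08/1.73205 ≈ 323.362
s ≈ √323.362 ≈ 17.9823
Perimeter = 3s ≈ 3·17.9823 ≈ 53.9468

Perimeter = 53.95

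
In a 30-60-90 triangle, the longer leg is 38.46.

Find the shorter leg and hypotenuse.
In a 30-60-90 triangle the sides are in ratio 1 : √3 : 2, so short leg = long leg/√3 and hypotenuse = 2·(short leg).
Short leg = 38.46/√3 ≈ 38.46/1.73205 ≈ 22.2049
Hypotenuse = 2·22.2049 ≈ 44.4098

Short leg = 22.2, Hypotenuse = 44.41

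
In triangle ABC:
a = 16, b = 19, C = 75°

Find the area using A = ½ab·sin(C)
A = ½·a·b·sin(C) = ½·16·19·sin(75°)
sin(75°) ≈ 0.965926
A ≈ ½·304·0.965926 = 152·0.965926 ≈ 146.821

Area = 146.8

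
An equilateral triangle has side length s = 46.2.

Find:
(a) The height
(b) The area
(a) The height splits the triangle into two 30-60-90 halves: h = s·√3/2 = 46.2·1.73205/2 ≈ 80.0207/2 ≈ 40.0104
(b) Area = (√3/4)·s² = (√3/4)·46.2² = (√3/4)·2134.44 ≈ 0.433013·2134.44 ≈ 924.24

Height = 40.01, Area = 924.2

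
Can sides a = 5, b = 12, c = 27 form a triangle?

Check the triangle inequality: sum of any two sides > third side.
a + b vs c: 5 + 12 = 17 ≤ 27  ✗
a + c vs b: 5 + 27 = 32 > 12  ✓
b + c vs a: 12 + 27 = 39 > 5  ✓

No: 5 + 12 = 17 is not > 27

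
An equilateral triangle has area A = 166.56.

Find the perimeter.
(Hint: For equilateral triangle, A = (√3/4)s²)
A = (√3/4)s²  ⇒  s² = 4A/√3 = 4·166.56/√3 = 666.24/1.73205 ≈ 384.654
s ≈ √384.654 ≈ 19.6126
Perimeter = 3s ≈ 3·19.6126 ≈ 58.8378

Perimeter = 58.84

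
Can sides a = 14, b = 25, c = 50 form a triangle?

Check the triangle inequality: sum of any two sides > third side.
a + b vs c: 14 + 25 = 39 ≤ 50  ✗
a + c vs b: 14 + 50 = 64 > 25  ✓
b + c vs a: 25 + 50 = 75 > 14  ✓

No: 14 + 25 = 39 is not > 50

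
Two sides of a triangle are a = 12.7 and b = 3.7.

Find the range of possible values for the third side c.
Triangle inequality: |a − b| < c < a + b
|a − b| = |12.7 − 3.7| = 9
a + b = 12.7 + 3.7 = 16.4

9 < c < 16.4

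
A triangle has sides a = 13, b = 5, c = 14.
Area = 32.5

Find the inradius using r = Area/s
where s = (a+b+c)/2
s = (13 + 5 + 14)/2 = 32/2 = 16
r = Area/s = 32.5/16 ≈ 2.03125

r = 2.031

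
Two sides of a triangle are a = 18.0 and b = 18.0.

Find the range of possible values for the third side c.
Triangle inequality: |a − b| < c < a + b
|a − b| = |18.0 − 18.0| = 0
a + b = 18.0 + 18.0 = 36

0 < c < 36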